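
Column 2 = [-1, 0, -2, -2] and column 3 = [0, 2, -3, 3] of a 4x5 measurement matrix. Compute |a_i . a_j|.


Inner product: -1*0 + 0*2 + -2*-3 + -2*3
Products: [0, 0, 6, -6]
Sum = 0.
|dot| = 0.

0


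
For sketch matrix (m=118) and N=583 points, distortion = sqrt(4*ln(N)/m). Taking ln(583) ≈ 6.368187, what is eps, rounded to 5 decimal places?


ln(583) ≈ 6.368187.
4*ln(N)/m ≈ 4*6.368187/118 ≈ 0.21587075.
eps = sqrt(0.21587075) ≈ 0.4646189 ≈ 0.46462.

0.46462


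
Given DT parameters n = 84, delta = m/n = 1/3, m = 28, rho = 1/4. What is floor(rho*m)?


m = 1/3*84 = 28.
rho = 1/4.
rho*m = 1/4*28 = 7.
k = floor(7) = 7.

7


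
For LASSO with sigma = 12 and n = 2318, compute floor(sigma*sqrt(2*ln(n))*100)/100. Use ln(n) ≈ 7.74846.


ln(2318) ≈ 7.74846.
2*ln(n) ≈ 15.49692.
sqrt(2*ln(n)) ≈ sqrt(15.49692) ≈ 3.936613.
lambda ≈ 12*3.936613 = 47.239356.
floor(lambda*100)/100 = 47.23.

47.23


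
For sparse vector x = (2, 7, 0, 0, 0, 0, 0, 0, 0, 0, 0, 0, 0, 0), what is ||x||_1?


Non-zero entries: [(0, 2), (1, 7)]
Absolute values: [2, 7]
||x||_1 = sum = 9.

9


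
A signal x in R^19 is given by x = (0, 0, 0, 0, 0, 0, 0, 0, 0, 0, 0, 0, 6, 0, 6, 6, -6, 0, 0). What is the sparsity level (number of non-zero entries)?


Non-zero positions: [12, 14, 15, 16].
Sparsity = 4.

4


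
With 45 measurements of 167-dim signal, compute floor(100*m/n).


100*m/n = 100*45/167 ≈ 26.9461.
floor = 26.

26


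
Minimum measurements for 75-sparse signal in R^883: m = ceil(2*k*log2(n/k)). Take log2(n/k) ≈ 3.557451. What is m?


log2(n/k) = log2(883/75) ≈ 3.557451.
2*k*log2(n/k) ≈ 2*75*3.557451 = 533.61765.
m = ceil(533.61765) = 534.

534


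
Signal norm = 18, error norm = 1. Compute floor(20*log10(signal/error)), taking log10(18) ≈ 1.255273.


||x||/||e|| = 18/1 = 18.
log10(18) ≈ 1.255273.
20*log10(||x||/||e||) ≈ 20*1.255273 = 25.10546.
floor(25.10546) = 25.

25


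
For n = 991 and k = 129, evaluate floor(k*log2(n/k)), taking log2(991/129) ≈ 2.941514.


log2(n/k) = log2(991/129) ≈ 2.941514.
k*log2(n/k) ≈ 129*2.941514 = 379.455306.
floor(379.455306) = 379.

379


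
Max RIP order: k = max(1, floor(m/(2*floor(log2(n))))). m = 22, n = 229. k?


floor(log2(229)) = 7.
2*7 = 14.
m/(2*floor(log2(n))) = 22/14 ≈ 1.5714.
floor = 1.
k = max(1, 1) = 1.

1


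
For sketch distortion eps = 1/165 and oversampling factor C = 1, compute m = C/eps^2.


1/eps = 165.
(1/eps)^2 = 27225.
m = 1*27225 = 27225.

27225


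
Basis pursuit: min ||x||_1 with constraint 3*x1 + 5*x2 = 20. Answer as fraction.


Axis intercepts:
  x1 = 20/3, x2 = 0: L1 = 20/3
  x1 = 0, x2 = 4: L1 = 4
x* = (0, 4)
||x*||_1 = 4.

4


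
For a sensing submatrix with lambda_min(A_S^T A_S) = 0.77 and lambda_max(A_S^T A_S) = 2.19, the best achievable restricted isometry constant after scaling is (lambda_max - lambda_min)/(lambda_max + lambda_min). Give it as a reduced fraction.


lambda_max - lambda_min = 2.19 - 0.77 = 1.42.
lambda_max + lambda_min = 2.19 + 0.77 = 2.96.
delta = 1.42/2.96 = 142/296 = 71/148.

71/148


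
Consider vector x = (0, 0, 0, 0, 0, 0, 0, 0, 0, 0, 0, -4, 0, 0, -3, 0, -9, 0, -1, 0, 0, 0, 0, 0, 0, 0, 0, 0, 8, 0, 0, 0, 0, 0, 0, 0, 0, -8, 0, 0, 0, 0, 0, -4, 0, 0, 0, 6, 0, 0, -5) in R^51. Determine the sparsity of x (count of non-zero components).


Non-zero positions: [11, 14, 16, 18, 28, 37, 43, 47, 50].
Sparsity = 9.

9


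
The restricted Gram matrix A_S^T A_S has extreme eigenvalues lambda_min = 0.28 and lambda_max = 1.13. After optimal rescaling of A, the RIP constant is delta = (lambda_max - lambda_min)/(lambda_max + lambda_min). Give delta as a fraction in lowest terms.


lambda_max - lambda_min = 1.13 - 0.28 = 0.85.
lambda_max + lambda_min = 1.13 + 0.28 = 1.41.
delta = 0.85/1.41 = 85/141.

85/141


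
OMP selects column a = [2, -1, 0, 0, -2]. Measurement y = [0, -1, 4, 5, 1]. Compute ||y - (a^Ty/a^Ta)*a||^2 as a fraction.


a^T a = 9.
a^T y = -1.
coeff = -1/9 = -1/9.
||r||^2 = 386/9.

386/9


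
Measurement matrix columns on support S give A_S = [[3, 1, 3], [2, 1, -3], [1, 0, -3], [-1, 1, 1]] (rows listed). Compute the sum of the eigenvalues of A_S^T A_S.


Sum of eigenvalues of A_S^T A_S = trace(A_S^T A_S) = sum of squared column norms of A_S.
A_S^T A_S diagonal: [15, 3, 28].
trace = 15 + 3 + 28 = 46.

46


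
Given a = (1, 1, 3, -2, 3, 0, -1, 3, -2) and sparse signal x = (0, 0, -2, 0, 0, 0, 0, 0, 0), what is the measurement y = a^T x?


Non-zero terms: ['3*-2']
Products: [-6]
y = sum = -6.

-6


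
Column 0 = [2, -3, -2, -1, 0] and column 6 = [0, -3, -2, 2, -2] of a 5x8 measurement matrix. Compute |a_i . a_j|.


Inner product: 2*0 + -3*-3 + -2*-2 + -1*2 + 0*-2
Products: [0, 9, 4, -2, 0]
Sum = 11.
|dot| = 11.

11


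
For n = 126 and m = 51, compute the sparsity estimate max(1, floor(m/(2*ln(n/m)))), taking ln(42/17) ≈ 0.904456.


n/m = 126/51 = 42/17.
ln(n/m) ≈ 0.904456.
2*ln(n/m) ≈ 1.808912.
m/(2*ln(n/m)) ≈ 51/1.808912 ≈ 28.1937.
floor = 28.
k_max = max(1, 28) = 28.

28


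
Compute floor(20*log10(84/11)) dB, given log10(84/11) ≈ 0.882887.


||x||/||e|| = 84/11.
log10(84/11) ≈ 0.882887.
20*log10(||x||/||e||) ≈ 20*0.882887 = 17.65774.
floor(17.65774) = 17.

17


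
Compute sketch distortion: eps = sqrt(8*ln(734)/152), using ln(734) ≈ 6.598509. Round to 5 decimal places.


ln(734) ≈ 6.598509.
8*ln(N)/m ≈ 8*6.598509/152 ≈ 0.34728995.
eps = sqrt(0.34728995) ≈ 0.5893131 ≈ 0.58931.

0.58931


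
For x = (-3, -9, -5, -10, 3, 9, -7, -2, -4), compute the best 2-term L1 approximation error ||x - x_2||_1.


Sorted |x_i| descending: [10, 9, 9, 7, 5, 4, 3, 3, 2]
Keep top 2: [10, 9]
Tail entries: [9, 7, 5, 4, 3, 3, 2]
L1 error = sum of tail = 33.

33


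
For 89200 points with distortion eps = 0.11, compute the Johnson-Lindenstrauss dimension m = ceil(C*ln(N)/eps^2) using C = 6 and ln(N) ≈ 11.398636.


ln(89200) ≈ 11.398636.
eps^2 = 0.11^2 = 0.0121.
C*ln(N)/eps^2 ≈ 6*11.398636/0.0121 ≈ 5652.2162.
m = ceil(5652.2162) = 5653.

5653


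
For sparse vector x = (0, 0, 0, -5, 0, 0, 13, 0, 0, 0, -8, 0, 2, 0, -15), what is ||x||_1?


Non-zero entries: [(3, -5), (6, 13), (10, -8), (12, 2), (14, -15)]
Absolute values: [5, 13, 8, 2, 15]
||x||_1 = sum = 43.

43


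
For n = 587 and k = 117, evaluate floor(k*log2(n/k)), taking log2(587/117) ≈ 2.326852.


log2(n/k) = log2(587/117) ≈ 2.326852.
k*log2(n/k) ≈ 117*2.326852 = 272.241684.
floor(272.241684) = 272.

272


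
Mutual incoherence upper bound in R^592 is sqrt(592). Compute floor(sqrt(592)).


24^2 = 576 <= 592 < 625 = 25^2, so 24 <= sqrt(592) < 25.
floor(sqrt(592)) = 24.

24


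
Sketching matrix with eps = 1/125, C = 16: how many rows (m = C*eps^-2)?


1/eps = 125.
(1/eps)^2 = 15625.
m = 16*15625 = 250000.

250000


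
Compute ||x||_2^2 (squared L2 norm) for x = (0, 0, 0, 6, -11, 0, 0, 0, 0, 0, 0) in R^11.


Non-zero entries: [(3, 6), (4, -11)]
Squares: [36, 121]
||x||_2^2 = sum = 157.

157


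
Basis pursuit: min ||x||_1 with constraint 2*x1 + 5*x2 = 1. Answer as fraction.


Axis intercepts:
  x1 = 1/2, x2 = 0: L1 = 1/2
  x1 = 0, x2 = 1/5: L1 = 1/5
x* = (0, 1/5)
||x*||_1 = 1/5.

1/5


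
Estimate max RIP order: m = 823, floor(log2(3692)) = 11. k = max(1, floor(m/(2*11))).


floor(log2(3692)) = 11.
2*11 = 22.
m/(2*floor(log2(n))) = 823/22 ≈ 37.4091.
floor = 37.
k = max(1, 37) = 37.

37


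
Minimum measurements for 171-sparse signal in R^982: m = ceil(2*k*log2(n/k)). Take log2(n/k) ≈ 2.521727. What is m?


log2(n/k) = log2(982/171) ≈ 2.521727.
2*k*log2(n/k) ≈ 2*171*2.521727 = 862.430634.
m = ceil(862.430634) = 863.

863


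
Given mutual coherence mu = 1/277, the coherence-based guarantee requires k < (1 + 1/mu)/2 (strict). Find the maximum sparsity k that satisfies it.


1/mu = 277.
1 + 1/mu = 278.
(1 + 1/mu)/2 = 139 is an integer and the inequality is strict, so k_max = 139 - 1 = 138.

138


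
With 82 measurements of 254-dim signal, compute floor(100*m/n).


100*m/n = 100*82/254 ≈ 32.2835.
floor = 32.

32


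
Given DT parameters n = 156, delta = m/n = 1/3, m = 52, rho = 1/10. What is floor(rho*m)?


m = 1/3*156 = 52.
rho = 1/10.
rho*m = 1/10*52 = 5.2.
k = floor(5.2) = 5.

5


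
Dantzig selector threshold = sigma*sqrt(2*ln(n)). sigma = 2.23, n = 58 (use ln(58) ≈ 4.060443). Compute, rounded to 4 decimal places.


ln(58) ≈ 4.060443.
2*ln(n) ≈ 8.120886.
sqrt(2*ln(n)) ≈ sqrt(8.120886) ≈ 2.849717.
threshold ≈ 2.23*2.849717 = 6.35486891 ≈ 6.3549.

6.3549


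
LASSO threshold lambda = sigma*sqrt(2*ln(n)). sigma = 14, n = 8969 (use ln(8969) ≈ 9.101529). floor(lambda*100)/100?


ln(8969) ≈ 9.101529.
2*ln(n) ≈ 18.203058.
sqrt(2*ln(n)) ≈ sqrt(18.203058) ≈ 4.266504.
lambda ≈ 14*4.266504 = 59.731056.
floor(lambda*100)/100 = 59.73.

59.73


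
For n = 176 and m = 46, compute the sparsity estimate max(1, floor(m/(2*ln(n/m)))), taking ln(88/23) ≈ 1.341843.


n/m = 176/46 = 88/23.
ln(n/m) ≈ 1.341843.
2*ln(n/m) ≈ 2.683686.
m/(2*ln(n/m)) ≈ 46/2.683686 ≈ 17.1406.
floor = 17.
k_max = max(1, 17) = 17.

17


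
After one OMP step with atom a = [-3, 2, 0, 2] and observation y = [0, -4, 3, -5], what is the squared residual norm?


a^T a = 17.
a^T y = -18.
coeff = -18/17 = -18/17.
||r||^2 = 526/17.

526/17


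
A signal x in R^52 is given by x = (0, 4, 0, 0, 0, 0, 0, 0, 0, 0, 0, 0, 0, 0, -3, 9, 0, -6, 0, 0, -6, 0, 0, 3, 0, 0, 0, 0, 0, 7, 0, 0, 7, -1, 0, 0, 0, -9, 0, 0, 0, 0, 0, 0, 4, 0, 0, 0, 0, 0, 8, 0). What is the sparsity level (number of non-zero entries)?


Non-zero positions: [1, 14, 15, 17, 20, 23, 29, 32, 33, 37, 44, 50].
Sparsity = 12.

12


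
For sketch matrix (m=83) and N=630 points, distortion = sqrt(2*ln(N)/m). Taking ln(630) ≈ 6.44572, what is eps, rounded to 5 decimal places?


ln(630) ≈ 6.44572.
2*ln(N)/m ≈ 2*6.44572/83 ≈ 0.15531855.
eps = sqrt(0.15531855) ≈ 0.3941047 ≈ 0.39410.

0.39410


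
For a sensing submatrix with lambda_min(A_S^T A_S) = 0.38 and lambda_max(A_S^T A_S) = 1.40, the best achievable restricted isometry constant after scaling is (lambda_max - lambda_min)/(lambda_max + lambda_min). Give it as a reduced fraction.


lambda_max - lambda_min = 1.40 - 0.38 = 1.02.
lambda_max + lambda_min = 1.40 + 0.38 = 1.78.
delta = 1.02/1.78 = 102/178 = 51/89.

51/89


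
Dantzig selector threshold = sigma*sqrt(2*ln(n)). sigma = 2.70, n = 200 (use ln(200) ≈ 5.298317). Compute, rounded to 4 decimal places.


ln(200) ≈ 5.298317.
2*ln(n) ≈ 10.596634.
sqrt(2*ln(n)) ≈ sqrt(10.596634) ≈ 3.255247.
threshold ≈ 2.70*3.255247 = 8.7891669 ≈ 8.7892.

8.7892


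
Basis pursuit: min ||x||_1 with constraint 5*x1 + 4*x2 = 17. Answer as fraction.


Axis intercepts:
  x1 = 17/5, x2 = 0: L1 = 17/5
  x1 = 0, x2 = 17/4: L1 = 17/4
x* = (17/5, 0)
||x*||_1 = 17/5.

17/5


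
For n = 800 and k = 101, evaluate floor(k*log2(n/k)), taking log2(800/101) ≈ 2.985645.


log2(n/k) = log2(800/101) ≈ 2.985645.
k*log2(n/k) ≈ 101*2.985645 = 301.550145.
floor(301.550145) = 301.

301


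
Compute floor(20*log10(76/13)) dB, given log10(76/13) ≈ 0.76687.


||x||/||e|| = 76/13.
log10(76/13) ≈ 0.76687.
20*log10(||x||/||e||) ≈ 20*0.76687 = 15.3374.
floor(15.3374) = 15.

15


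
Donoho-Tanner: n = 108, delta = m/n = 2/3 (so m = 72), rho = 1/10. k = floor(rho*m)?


m = 2/3*108 = 72.
rho = 1/10.
rho*m = 1/10*72 = 7.2.
k = floor(7.2) = 7.

7


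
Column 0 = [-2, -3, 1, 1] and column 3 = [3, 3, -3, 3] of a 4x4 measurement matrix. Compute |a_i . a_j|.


Inner product: -2*3 + -3*3 + 1*-3 + 1*3
Products: [-6, -9, -3, 3]
Sum = -15.
|dot| = 15.

15


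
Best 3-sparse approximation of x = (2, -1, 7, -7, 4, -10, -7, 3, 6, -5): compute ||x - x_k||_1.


Sorted |x_i| descending: [10, 7, 7, 7, 6, 5, 4, 3, 2, 1]
Keep top 3: [10, 7, 7]
Tail entries: [7, 6, 5, 4, 3, 2, 1]
L1 error = sum of tail = 28.

28


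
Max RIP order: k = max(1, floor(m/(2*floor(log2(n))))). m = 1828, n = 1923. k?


floor(log2(1923)) = 10.
2*10 = 20.
m/(2*floor(log2(n))) = 1828/20 ≈ 91.4.
floor = 91.
k = max(1, 91) = 91.

91


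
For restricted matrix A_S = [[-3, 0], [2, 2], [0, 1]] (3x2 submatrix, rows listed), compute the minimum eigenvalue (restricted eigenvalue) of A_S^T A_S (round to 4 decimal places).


A_S^T A_S = [[13, 4], [4, 5]].
trace = 18.
det = 49.
disc = trace^2 - 4*det = 324 - 4*49 = 128.
sqrt(128) ≈ 11.313708.
lam_min = (18 - sqrt(128))/2 ≈ (18 - 11.313708)/2 = 3.343146 ≈ 3.3431.

3.3431


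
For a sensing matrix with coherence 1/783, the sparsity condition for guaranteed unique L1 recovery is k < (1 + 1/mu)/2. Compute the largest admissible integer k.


1/mu = 783.
1 + 1/mu = 784.
(1 + 1/mu)/2 = 392 is an integer and the inequality is strict, so k_max = 392 - 1 = 391.

391


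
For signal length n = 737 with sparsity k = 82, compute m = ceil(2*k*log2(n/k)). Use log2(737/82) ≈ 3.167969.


log2(n/k) = log2(737/82) ≈ 3.167969.
2*k*log2(n/k) ≈ 2*82*3.167969 = 519.546916.
m = ceil(519.546916) = 520.

520


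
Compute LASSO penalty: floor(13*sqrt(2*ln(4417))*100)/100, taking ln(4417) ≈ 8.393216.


ln(4417) ≈ 8.393216.
2*ln(n) ≈ 16.786432.
sqrt(2*ln(n)) ≈ sqrt(16.786432) ≈ 4.097125.
lambda ≈ 13*4.097125 = 53.262625.
floor(lambda*100)/100 = 53.26.

53.26


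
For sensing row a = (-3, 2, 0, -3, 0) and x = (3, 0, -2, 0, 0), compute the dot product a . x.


Non-zero terms: ['-3*3', '0*-2']
Products: [-9, 0]
y = sum = -9.

-9


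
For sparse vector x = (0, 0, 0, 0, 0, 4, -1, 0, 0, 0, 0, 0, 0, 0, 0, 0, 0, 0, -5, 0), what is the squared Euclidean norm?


Non-zero entries: [(5, 4), (6, -1), (18, -5)]
Squares: [16, 1, 25]
||x||_2^2 = sum = 42.

42


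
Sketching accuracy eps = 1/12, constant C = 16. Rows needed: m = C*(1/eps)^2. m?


1/eps = 12.
(1/eps)^2 = 144.
m = 16*144 = 2304.

2304


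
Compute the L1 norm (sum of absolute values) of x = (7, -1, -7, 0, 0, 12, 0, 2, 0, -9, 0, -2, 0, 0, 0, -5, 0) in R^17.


Non-zero entries: [(0, 7), (1, -1), (2, -7), (5, 12), (7, 2), (9, -9), (11, -2), (15, -5)]
Absolute values: [7, 1, 7, 12, 2, 9, 2, 5]
||x||_1 = sum = 45.

45


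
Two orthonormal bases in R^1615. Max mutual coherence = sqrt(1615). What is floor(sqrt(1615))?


40^2 = 1600 <= 1615 < 1681 = 41^2, so 40 <= sqrt(1615) < 41.
floor(sqrt(1615)) = 40.

40


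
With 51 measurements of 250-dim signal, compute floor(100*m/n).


100*m/n = 100*51/250 ≈ 20.4.
floor = 20.

20


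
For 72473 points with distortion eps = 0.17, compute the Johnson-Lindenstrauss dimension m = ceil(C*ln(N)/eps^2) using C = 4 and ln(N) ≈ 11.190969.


ln(72473) ≈ 11.190969.
eps^2 = 0.17^2 = 0.0289.
C*ln(N)/eps^2 ≈ 4*11.190969/0.0289 ≈ 1548.923.
m = ceil(1548.923) = 1549.

1549


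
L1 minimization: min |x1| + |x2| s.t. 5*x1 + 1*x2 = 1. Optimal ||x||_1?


Axis intercepts:
  x1 = 1/5, x2 = 0: L1 = 1/5
  x1 = 0, x2 = 1: L1 = 1
x* = (1/5, 0)
||x*||_1 = 1/5.

1/5


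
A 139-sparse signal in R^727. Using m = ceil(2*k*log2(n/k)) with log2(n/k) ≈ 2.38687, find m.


log2(n/k) = log2(727/139) ≈ 2.38687.
2*k*log2(n/k) ≈ 2*139*2.38687 = 663.54986.
m = ceil(663.54986) = 664.

664


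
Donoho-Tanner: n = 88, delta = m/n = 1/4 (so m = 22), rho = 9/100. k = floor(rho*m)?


m = 1/4*88 = 22.
rho = 9/100.
rho*m = 9/100*22 = 1.98.
k = floor(1.98) = 1.

1


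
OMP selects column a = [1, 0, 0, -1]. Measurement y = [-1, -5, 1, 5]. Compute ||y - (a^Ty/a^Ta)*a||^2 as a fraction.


a^T a = 2.
a^T y = -6.
coeff = -6/2 = -3.
||r||^2 = 34.

34


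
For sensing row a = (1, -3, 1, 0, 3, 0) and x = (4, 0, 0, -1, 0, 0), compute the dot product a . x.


Non-zero terms: ['1*4', '0*-1']
Products: [4, 0]
y = sum = 4.

4


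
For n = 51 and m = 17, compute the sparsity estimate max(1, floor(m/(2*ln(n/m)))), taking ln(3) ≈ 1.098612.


n/m = 51/17 = 3.
ln(n/m) ≈ 1.098612.
2*ln(n/m) ≈ 2.197224.
m/(2*ln(n/m)) ≈ 17/2.197224 ≈ 7.737.
floor = 7.
k_max = max(1, 7) = 7.

7


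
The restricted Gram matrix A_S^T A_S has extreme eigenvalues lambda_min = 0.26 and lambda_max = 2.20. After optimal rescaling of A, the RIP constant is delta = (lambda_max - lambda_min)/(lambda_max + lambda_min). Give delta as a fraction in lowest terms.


lambda_max - lambda_min = 2.20 - 0.26 = 1.94.
lambda_max + lambda_min = 2.20 + 0.26 = 2.46.
delta = 1.94/2.46 = 194/246 = 97/123.

97/123


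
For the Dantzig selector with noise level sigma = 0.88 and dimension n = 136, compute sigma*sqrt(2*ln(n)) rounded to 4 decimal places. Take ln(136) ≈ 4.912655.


ln(136) ≈ 4.912655.
2*ln(n) ≈ 9.82531.
sqrt(2*ln(n)) ≈ sqrt(9.82531) ≈ 3.134535.
threshold ≈ 0.88*3.134535 = 2.7583908 ≈ 2.7584.

2.7584


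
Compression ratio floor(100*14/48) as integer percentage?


100*m/n = 100*14/48 ≈ 29.1667.
floor = 29.

29


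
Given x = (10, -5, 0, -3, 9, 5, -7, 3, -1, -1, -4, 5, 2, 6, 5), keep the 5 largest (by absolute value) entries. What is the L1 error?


Sorted |x_i| descending: [10, 9, 7, 6, 5, 5, 5, 5, 4, 3, 3, 2, 1, 1, 0]
Keep top 5: [10, 9, 7, 6, 5]
Tail entries: [5, 5, 5, 4, 3, 3, 2, 1, 1, 0]
L1 error = sum of tail = 29.

29


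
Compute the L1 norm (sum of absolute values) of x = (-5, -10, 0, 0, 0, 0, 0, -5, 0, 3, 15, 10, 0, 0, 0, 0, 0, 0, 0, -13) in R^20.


Non-zero entries: [(0, -5), (1, -10), (7, -5), (9, 3), (10, 15), (11, 10), (19, -13)]
Absolute values: [5, 10, 5, 3, 15, 10, 13]
||x||_1 = sum = 61.

61


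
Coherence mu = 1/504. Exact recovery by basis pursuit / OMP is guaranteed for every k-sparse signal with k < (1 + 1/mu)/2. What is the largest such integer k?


1/mu = 504.
1 + 1/mu = 505.
(1 + 1/mu)/2 = 252.5 is not an integer, so k_max = floor(252.5) = 252.

252


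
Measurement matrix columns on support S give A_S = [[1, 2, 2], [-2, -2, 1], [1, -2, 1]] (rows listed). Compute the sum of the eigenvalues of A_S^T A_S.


Sum of eigenvalues of A_S^T A_S = trace(A_S^T A_S) = sum of squared column norms of A_S.
A_S^T A_S diagonal: [6, 12, 6].
trace = 6 + 12 + 6 = 24.

24


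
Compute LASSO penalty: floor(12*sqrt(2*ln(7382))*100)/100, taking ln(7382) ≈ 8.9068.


ln(7382) ≈ 8.9068.
2*ln(n) ≈ 17.8136.
sqrt(2*ln(n)) ≈ sqrt(17.8136) ≈ 4.220616.
lambda ≈ 12*4.220616 = 50.647392.
floor(lambda*100)/100 = 50.64.

50.64


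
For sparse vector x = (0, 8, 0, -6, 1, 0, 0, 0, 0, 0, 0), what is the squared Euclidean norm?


Non-zero entries: [(1, 8), (3, -6), (4, 1)]
Squares: [64, 36, 1]
||x||_2^2 = sum = 101.

101


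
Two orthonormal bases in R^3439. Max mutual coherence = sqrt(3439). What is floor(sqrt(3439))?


58^2 = 3364 <= 3439 < 3481 = 59^2, so 58 <= sqrt(3439) < 59.
floor(sqrt(3439)) = 58.

58


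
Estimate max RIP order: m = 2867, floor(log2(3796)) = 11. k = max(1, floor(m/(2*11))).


floor(log2(3796)) = 11.
2*11 = 22.
m/(2*floor(log2(n))) = 2867/22 ≈ 130.3182.
floor = 130.
k = max(1, 130) = 130.

130


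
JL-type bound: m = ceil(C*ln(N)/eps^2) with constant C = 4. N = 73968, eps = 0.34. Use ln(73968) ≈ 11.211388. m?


ln(73968) ≈ 11.211388.
eps^2 = 0.34^2 = 0.1156.
C*ln(N)/eps^2 ≈ 4*11.211388/0.1156 ≈ 387.9373.
m = ceil(387.9373) = 388.

388


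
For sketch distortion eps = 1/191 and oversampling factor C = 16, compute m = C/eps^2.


1/eps = 191.
(1/eps)^2 = 36481.
m = 16*36481 = 583696.

583696


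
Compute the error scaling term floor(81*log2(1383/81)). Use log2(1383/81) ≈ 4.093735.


log2(n/k) = log2(1383/81) ≈ 4.093735.
k*log2(n/k) ≈ 81*4.093735 = 331.592535.
floor(331.592535) = 331.

331


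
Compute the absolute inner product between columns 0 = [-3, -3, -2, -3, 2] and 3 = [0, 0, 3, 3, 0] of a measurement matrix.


Inner product: -3*0 + -3*0 + -2*3 + -3*3 + 2*0
Products: [0, 0, -6, -9, 0]
Sum = -15.
|dot| = 15.

15


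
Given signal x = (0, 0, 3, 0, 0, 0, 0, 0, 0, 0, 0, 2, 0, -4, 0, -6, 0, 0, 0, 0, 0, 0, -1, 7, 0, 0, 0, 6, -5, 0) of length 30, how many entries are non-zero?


Non-zero positions: [2, 11, 13, 15, 22, 23, 27, 28].
Sparsity = 8.

8


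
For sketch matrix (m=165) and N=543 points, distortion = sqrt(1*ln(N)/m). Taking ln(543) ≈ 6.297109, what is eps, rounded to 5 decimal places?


ln(543) ≈ 6.297109.
1*ln(N)/m ≈ 1*6.297109/165 ≈ 0.0381643.
eps = sqrt(0.0381643) ≈ 0.1953569 ≈ 0.19536.

0.19536


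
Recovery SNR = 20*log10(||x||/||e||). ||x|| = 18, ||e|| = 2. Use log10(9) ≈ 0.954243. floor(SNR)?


||x||/||e|| = 18/2 = 9.
log10(9) ≈ 0.954243.
20*log10(||x||/||e||) ≈ 20*0.954243 = 19.08486.
floor(19.08486) = 19.

19


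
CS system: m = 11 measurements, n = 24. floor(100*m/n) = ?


100*m/n = 100*11/24 ≈ 45.8333.
floor = 45.

45


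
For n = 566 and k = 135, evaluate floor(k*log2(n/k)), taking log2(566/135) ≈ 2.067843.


log2(n/k) = log2(566/135) ≈ 2.067843.
k*log2(n/k) ≈ 135*2.067843 = 279.158805.
floor(279.158805) = 279.

279


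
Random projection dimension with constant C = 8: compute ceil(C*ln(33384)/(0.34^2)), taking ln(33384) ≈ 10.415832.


ln(33384) ≈ 10.415832.
eps^2 = 0.34^2 = 0.1156.
C*ln(N)/eps^2 ≈ 8*10.415832/0.1156 ≈ 720.8188.
m = ceil(720.8188) = 721.

721


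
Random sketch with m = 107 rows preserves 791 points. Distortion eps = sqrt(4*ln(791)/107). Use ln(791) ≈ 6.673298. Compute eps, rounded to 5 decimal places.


ln(791) ≈ 6.673298.
4*ln(N)/m ≈ 4*6.673298/107 ≈ 0.24946908.
eps = sqrt(0.24946908) ≈ 0.4994688 ≈ 0.49947.

0.49947


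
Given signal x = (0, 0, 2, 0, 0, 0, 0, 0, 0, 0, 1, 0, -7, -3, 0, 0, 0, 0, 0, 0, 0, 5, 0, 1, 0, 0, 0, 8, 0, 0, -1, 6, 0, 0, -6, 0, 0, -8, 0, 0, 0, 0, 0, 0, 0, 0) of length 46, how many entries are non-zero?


Non-zero positions: [2, 10, 12, 13, 21, 23, 27, 30, 31, 34, 37].
Sparsity = 11.

11


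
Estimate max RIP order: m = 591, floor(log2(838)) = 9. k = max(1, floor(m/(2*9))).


floor(log2(838)) = 9.
2*9 = 18.
m/(2*floor(log2(n))) = 591/18 ≈ 32.8333.
floor = 32.
k = max(1, 32) = 32.

32


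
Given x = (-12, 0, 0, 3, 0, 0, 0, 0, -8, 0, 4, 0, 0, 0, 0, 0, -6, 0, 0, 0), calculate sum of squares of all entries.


Non-zero entries: [(0, -12), (3, 3), (8, -8), (10, 4), (16, -6)]
Squares: [144, 9, 64, 16, 36]
||x||_2^2 = sum = 269.

269


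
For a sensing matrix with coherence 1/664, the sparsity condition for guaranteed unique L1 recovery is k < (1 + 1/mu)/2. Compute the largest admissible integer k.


1/mu = 664.
1 + 1/mu = 665.
(1 + 1/mu)/2 = 332.5 is not an integer, so k_max = floor(332.5) = 332.

332


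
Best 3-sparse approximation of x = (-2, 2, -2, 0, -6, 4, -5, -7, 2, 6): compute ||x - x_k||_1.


Sorted |x_i| descending: [7, 6, 6, 5, 4, 2, 2, 2, 2, 0]
Keep top 3: [7, 6, 6]
Tail entries: [5, 4, 2, 2, 2, 2, 0]
L1 error = sum of tail = 17.

17


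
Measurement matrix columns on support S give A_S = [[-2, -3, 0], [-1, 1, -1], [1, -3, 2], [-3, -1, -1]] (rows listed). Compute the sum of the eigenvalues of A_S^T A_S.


Sum of eigenvalues of A_S^T A_S = trace(A_S^T A_S) = sum of squared column norms of A_S.
A_S^T A_S diagonal: [15, 20, 6].
trace = 15 + 20 + 6 = 41.

41


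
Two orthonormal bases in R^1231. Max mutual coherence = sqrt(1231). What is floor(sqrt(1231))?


35^2 = 1225 <= 1231 < 1296 = 36^2, so 35 <= sqrt(1231) < 36.
floor(sqrt(1231)) = 35.

35


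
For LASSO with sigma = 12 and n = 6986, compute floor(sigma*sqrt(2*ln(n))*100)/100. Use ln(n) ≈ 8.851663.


ln(6986) ≈ 8.851663.
2*ln(n) ≈ 17.703326.
sqrt(2*ln(n)) ≈ sqrt(17.703326) ≈ 4.207532.
lambda ≈ 12*4.207532 = 50.490384.
floor(lambda*100)/100 = 50.49.

50.49


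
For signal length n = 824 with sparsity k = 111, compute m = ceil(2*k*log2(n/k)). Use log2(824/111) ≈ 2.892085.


log2(n/k) = log2(824/111) ≈ 2.892085.
2*k*log2(n/k) ≈ 2*111*2.892085 = 642.04287.
m = ceil(642.04287) = 643.

643


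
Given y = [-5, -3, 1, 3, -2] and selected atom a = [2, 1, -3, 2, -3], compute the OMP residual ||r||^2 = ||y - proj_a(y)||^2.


a^T a = 27.
a^T y = -4.
coeff = -4/27 = -4/27.
||r||^2 = 1280/27.

1280/27


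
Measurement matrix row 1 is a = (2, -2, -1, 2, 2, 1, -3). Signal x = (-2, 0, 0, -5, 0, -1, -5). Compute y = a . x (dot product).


Non-zero terms: ['2*-2', '2*-5', '1*-1', '-3*-5']
Products: [-4, -10, -1, 15]
y = sum = 0.

0


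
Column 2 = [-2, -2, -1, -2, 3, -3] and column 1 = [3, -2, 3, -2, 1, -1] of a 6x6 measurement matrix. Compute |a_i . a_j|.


Inner product: -2*3 + -2*-2 + -1*3 + -2*-2 + 3*1 + -3*-1
Products: [-6, 4, -3, 4, 3, 3]
Sum = 5.
|dot| = 5.

5


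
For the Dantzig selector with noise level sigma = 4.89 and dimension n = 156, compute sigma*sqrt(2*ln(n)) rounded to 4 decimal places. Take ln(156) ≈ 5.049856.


ln(156) ≈ 5.049856.
2*ln(n) ≈ 10.099712.
sqrt(2*ln(n)) ≈ sqrt(10.099712) ≈ 3.178004.
threshold ≈ 4.89*3.178004 = 15.54043956 ≈ 15.5404.

15.5404


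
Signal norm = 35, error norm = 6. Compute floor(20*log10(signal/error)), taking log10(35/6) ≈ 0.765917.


||x||/||e|| = 35/6.
log10(35/6) ≈ 0.765917.
20*log10(||x||/||e||) ≈ 20*0.765917 = 15.31834.
floor(15.31834) = 15.

15


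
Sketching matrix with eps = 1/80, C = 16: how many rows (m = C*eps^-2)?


1/eps = 80.
(1/eps)^2 = 6400.
m = 16*6400 = 102400.

102400


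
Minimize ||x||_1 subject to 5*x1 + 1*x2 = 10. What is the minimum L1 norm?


Axis intercepts:
  x1 = 2, x2 = 0: L1 = 2
  x1 = 0, x2 = 10: L1 = 10
x* = (2, 0)
||x*||_1 = 2.

2


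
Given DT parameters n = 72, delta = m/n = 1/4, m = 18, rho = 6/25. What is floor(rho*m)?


m = 1/4*72 = 18.
rho = 6/25.
rho*m = 6/25*18 = 4.32.
k = floor(4.32) = 4.

4


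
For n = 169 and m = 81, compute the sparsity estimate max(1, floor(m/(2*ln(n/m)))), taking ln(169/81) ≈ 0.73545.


n/m = 169/81.
ln(n/m) ≈ 0.73545.
2*ln(n/m) ≈ 1.4709.
m/(2*ln(n/m)) ≈ 81/1.4709 ≈ 55.0683.
floor = 55.
k_max = max(1, 55) = 55.

55


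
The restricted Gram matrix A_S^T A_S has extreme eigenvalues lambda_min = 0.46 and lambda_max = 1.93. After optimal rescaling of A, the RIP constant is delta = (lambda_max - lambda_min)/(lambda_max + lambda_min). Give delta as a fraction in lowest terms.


lambda_max - lambda_min = 1.93 - 0.46 = 1.47.
lambda_max + lambda_min = 1.93 + 0.46 = 2.39.
delta = 1.47/2.39 = 147/239.

147/239


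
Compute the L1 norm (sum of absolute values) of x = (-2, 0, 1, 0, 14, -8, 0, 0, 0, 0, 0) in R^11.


Non-zero entries: [(0, -2), (2, 1), (4, 14), (5, -8)]
Absolute values: [2, 1, 14, 8]
||x||_1 = sum = 25.

25


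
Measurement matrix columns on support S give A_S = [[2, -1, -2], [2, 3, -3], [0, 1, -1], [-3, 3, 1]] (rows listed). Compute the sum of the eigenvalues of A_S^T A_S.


Sum of eigenvalues of A_S^T A_S = trace(A_S^T A_S) = sum of squared column norms of A_S.
A_S^T A_S diagonal: [17, 20, 15].
trace = 17 + 20 + 15 = 52.

52


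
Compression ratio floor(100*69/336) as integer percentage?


100*m/n = 100*69/336 ≈ 20.5357.
floor = 20.

20


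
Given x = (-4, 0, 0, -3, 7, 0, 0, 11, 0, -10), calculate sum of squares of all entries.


Non-zero entries: [(0, -4), (3, -3), (4, 7), (7, 11), (9, -10)]
Squares: [16, 9, 49, 121, 100]
||x||_2^2 = sum = 295.

295


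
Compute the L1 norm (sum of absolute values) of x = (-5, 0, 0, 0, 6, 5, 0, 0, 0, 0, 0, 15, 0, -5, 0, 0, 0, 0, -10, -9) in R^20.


Non-zero entries: [(0, -5), (4, 6), (5, 5), (11, 15), (13, -5), (18, -10), (19, -9)]
Absolute values: [5, 6, 5, 15, 5, 10, 9]
||x||_1 = sum = 55.

55


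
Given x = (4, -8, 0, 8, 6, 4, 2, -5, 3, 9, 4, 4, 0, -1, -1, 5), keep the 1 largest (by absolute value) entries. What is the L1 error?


Sorted |x_i| descending: [9, 8, 8, 6, 5, 5, 4, 4, 4, 4, 3, 2, 1, 1, 0, 0]
Keep top 1: [9]
Tail entries: [8, 8, 6, 5, 5, 4, 4, 4, 4, 3, 2, 1, 1, 0, 0]
L1 error = sum of tail = 55.

55


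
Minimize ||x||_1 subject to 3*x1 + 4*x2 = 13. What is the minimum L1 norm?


Axis intercepts:
  x1 = 13/3, x2 = 0: L1 = 13/3
  x1 = 0, x2 = 13/4: L1 = 13/4
x* = (0, 13/4)
||x*||_1 = 13/4.

13/4


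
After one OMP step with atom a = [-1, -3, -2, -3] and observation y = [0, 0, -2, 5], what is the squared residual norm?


a^T a = 23.
a^T y = -11.
coeff = -11/23 = -11/23.
||r||^2 = 546/23.

546/23


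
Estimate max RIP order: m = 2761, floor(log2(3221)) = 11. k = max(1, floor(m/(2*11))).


floor(log2(3221)) = 11.
2*11 = 22.
m/(2*floor(log2(n))) = 2761/22 ≈ 125.5.
floor = 125.
k = max(1, 125) = 125.

125


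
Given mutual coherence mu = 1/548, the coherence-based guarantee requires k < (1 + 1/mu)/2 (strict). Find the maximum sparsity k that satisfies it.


1/mu = 548.
1 + 1/mu = 549.
(1 + 1/mu)/2 = 274.5 is not an integer, so k_max = floor(274.5) = 274.

274


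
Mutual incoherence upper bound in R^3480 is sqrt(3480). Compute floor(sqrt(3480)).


58^2 = 3364 <= 3480 < 3481 = 59^2, so 58 <= sqrt(3480) < 59.
floor(sqrt(3480)) = 58.

58


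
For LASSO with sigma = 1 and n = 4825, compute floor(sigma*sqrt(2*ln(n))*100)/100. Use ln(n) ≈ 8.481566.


ln(4825) ≈ 8.481566.
2*ln(n) ≈ 16.963132.
sqrt(2*ln(n)) ≈ sqrt(16.963132) ≈ 4.118632.
lambda ≈ 1*4.118632 = 4.118632.
floor(lambda*100)/100 = 4.11.

4.11


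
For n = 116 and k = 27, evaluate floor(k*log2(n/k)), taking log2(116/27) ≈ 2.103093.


log2(n/k) = log2(116/27) ≈ 2.103093.
k*log2(n/k) ≈ 27*2.103093 = 56.783511.
floor(56.783511) = 56.

56


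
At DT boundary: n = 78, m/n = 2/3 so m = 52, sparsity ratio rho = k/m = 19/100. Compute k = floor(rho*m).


m = 2/3*78 = 52.
rho = 19/100.
rho*m = 19/100*52 = 9.88.
k = floor(9.88) = 9.

9


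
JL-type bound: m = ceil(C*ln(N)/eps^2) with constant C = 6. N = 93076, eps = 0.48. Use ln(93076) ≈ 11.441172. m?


ln(93076) ≈ 11.441172.
eps^2 = 0.48^2 = 0.2304.
C*ln(N)/eps^2 ≈ 6*11.441172/0.2304 ≈ 297.9472.
m = ceil(297.9472) = 298.

298


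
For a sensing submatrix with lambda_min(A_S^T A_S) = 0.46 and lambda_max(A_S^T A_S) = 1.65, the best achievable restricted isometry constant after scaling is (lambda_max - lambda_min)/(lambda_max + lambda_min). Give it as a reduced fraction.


lambda_max - lambda_min = 1.65 - 0.46 = 1.19.
lambda_max + lambda_min = 1.65 + 0.46 = 2.11.
delta = 1.19/2.11 = 119/211.

119/211


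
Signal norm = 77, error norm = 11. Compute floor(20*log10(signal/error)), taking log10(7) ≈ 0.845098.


||x||/||e|| = 77/11 = 7.
log10(7) ≈ 0.845098.
20*log10(||x||/||e||) ≈ 20*0.845098 = 16.90196.
floor(16.90196) = 16.

16


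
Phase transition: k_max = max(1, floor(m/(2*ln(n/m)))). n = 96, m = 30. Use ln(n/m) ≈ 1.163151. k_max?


n/m = 96/30 = 16/5.
ln(n/m) ≈ 1.163151.
2*ln(n/m) ≈ 2.326302.
m/(2*ln(n/m)) ≈ 30/2.326302 ≈ 12.896.
floor = 12.
k_max = max(1, 12) = 12.

12


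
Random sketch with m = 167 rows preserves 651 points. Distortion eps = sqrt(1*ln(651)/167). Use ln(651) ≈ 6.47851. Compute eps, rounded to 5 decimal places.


ln(651) ≈ 6.47851.
1*ln(N)/m ≈ 1*6.47851/167 ≈ 0.03879347.
eps = sqrt(0.03879347) ≈ 0.1969606 ≈ 0.19696.

0.19696


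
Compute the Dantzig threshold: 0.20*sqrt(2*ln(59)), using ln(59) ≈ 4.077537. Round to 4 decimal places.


ln(59) ≈ 4.077537.
2*ln(n) ≈ 8.155074.
sqrt(2*ln(n)) ≈ sqrt(8.155074) ≈ 2.855709.
threshold ≈ 0.20*2.855709 = 0.5711418 ≈ 0.5711.

0.5711


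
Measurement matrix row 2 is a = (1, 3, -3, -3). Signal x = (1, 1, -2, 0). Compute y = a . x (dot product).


Non-zero terms: ['1*1', '3*1', '-3*-2']
Products: [1, 3, 6]
y = sum = 10.

10


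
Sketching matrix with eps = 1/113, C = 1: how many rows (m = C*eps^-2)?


1/eps = 113.
(1/eps)^2 = 12769.
m = 1*12769 = 12769.

12769


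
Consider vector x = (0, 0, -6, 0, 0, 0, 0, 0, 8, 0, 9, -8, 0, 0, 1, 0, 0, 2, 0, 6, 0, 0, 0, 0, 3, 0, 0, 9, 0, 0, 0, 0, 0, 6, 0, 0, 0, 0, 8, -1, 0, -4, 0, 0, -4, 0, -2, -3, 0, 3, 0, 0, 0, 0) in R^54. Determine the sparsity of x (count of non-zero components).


Non-zero positions: [2, 8, 10, 11, 14, 17, 19, 24, 27, 33, 38, 39, 41, 44, 46, 47, 49].
Sparsity = 17.

17


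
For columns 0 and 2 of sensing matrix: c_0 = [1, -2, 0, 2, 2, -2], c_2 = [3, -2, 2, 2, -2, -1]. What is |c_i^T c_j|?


Inner product: 1*3 + -2*-2 + 0*2 + 2*2 + 2*-2 + -2*-1
Products: [3, 4, 0, 4, -4, 2]
Sum = 9.
|dot| = 9.

9


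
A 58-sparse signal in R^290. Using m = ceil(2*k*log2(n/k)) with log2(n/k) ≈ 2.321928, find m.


log2(n/k) = log2(290/58) ≈ 2.321928.
2*k*log2(n/k) ≈ 2*58*2.321928 = 269.343648.
m = ceil(269.343648) = 270.

270


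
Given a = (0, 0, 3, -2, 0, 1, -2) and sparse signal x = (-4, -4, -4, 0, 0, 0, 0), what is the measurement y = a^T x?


Non-zero terms: ['0*-4', '0*-4', '3*-4']
Products: [0, 0, -12]
y = sum = -12.

-12


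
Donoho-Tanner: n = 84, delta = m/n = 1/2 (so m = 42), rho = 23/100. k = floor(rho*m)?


m = 1/2*84 = 42.
rho = 23/100.
rho*m = 23/100*42 = 9.66.
k = floor(9.66) = 9.

9


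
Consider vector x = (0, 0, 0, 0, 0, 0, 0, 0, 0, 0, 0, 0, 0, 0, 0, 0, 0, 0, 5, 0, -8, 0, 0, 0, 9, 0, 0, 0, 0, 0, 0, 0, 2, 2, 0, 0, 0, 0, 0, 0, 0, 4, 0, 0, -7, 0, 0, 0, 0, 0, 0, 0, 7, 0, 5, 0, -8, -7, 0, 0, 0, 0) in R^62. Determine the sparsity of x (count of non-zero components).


Non-zero positions: [18, 20, 24, 32, 33, 41, 44, 52, 54, 56, 57].
Sparsity = 11.

11


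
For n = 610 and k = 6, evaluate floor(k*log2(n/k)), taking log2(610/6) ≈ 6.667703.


log2(n/k) = log2(610/6) ≈ 6.667703.
k*log2(n/k) ≈ 6*6.667703 = 40.006218.
floor(40.006218) = 40.

40


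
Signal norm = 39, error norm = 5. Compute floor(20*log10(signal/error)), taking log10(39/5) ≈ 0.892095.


||x||/||e|| = 39/5.
log10(39/5) ≈ 0.892095.
20*log10(||x||/||e||) ≈ 20*0.892095 = 17.8419.
floor(17.8419) = 17.

17


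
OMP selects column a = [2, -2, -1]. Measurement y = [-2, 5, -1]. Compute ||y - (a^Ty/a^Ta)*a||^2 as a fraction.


a^T a = 9.
a^T y = -13.
coeff = -13/9 = -13/9.
||r||^2 = 101/9.

101/9


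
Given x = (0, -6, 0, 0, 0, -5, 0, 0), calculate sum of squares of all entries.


Non-zero entries: [(1, -6), (5, -5)]
Squares: [36, 25]
||x||_2^2 = sum = 61.

61


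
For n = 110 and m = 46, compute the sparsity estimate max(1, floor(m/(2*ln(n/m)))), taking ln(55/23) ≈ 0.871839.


n/m = 110/46 = 55/23.
ln(n/m) ≈ 0.871839.
2*ln(n/m) ≈ 1.743678.
m/(2*ln(n/m)) ≈ 46/1.743678 ≈ 26.381.
floor = 26.
k_max = max(1, 26) = 26.

26


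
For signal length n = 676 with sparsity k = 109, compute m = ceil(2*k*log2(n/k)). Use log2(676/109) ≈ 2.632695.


log2(n/k) = log2(676/109) ≈ 2.632695.
2*k*log2(n/k) ≈ 2*109*2.632695 = 573.92751.
m = ceil(573.92751) = 574.

574


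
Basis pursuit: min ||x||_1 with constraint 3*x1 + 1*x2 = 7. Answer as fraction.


Axis intercepts:
  x1 = 7/3, x2 = 0: L1 = 7/3
  x1 = 0, x2 = 7: L1 = 7
x* = (7/3, 0)
||x*||_1 = 7/3.

7/3


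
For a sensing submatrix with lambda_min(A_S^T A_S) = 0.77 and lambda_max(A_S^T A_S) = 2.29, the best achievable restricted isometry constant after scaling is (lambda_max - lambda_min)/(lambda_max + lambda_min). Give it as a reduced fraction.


lambda_max - lambda_min = 2.29 - 0.77 = 1.52.
lambda_max + lambda_min = 2.29 + 0.77 = 3.06.
delta = 1.52/3.06 = 152/306 = 76/153.

76/153


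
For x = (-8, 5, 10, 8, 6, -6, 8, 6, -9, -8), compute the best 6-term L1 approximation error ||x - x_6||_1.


Sorted |x_i| descending: [10, 9, 8, 8, 8, 8, 6, 6, 6, 5]
Keep top 6: [10, 9, 8, 8, 8, 8]
Tail entries: [6, 6, 6, 5]
L1 error = sum of tail = 23.

23


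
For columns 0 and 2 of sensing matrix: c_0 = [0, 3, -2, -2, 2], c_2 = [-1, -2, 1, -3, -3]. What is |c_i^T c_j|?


Inner product: 0*-1 + 3*-2 + -2*1 + -2*-3 + 2*-3
Products: [0, -6, -2, 6, -6]
Sum = -8.
|dot| = 8.

8


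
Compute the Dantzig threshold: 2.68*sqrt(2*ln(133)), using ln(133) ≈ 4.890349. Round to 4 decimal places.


ln(133) ≈ 4.890349.
2*ln(n) ≈ 9.780698.
sqrt(2*ln(n)) ≈ sqrt(9.780698) ≈ 3.127411.
threshold ≈ 2.68*3.127411 = 8.38146148 ≈ 8.3815.

8.3815


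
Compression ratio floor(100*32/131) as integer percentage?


100*m/n = 100*32/131 ≈ 24.4275.
floor = 24.

24


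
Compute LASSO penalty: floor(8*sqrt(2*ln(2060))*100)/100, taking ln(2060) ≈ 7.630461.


ln(2060) ≈ 7.630461.
2*ln(n) ≈ 15.260922.
sqrt(2*ln(n)) ≈ sqrt(15.260922) ≈ 3.906523.
lambda ≈ 8*3.906523 = 31.252184.
floor(lambda*100)/100 = 31.25.

31.25


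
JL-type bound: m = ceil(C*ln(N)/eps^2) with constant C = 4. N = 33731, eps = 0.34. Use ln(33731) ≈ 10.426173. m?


ln(33731) ≈ 10.426173.
eps^2 = 0.34^2 = 0.1156.
C*ln(N)/eps^2 ≈ 4*10.426173/0.1156 ≈ 360.7672.
m = ceil(360.7672) = 361.

361


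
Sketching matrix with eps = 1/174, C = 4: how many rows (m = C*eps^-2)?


1/eps = 174.
(1/eps)^2 = 30276.
m = 4*30276 = 121104.

121104


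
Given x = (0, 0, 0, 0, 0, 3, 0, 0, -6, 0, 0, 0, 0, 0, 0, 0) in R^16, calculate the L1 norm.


Non-zero entries: [(5, 3), (8, -6)]
Absolute values: [3, 6]
||x||_1 = sum = 9.

9


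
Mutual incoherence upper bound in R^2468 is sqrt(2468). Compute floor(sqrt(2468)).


49^2 = 2401 <= 2468 < 2500 = 50^2, so 49 <= sqrt(2468) < 50.
floor(sqrt(2468)) = 49.

49


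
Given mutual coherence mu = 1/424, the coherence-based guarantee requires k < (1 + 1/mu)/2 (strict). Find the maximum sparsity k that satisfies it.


1/mu = 424.
1 + 1/mu = 425.
(1 + 1/mu)/2 = 212.5 is not an integer, so k_max = floor(212.5) = 212.

212


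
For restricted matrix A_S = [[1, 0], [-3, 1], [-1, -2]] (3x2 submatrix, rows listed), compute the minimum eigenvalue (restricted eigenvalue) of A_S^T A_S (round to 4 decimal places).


A_S^T A_S = [[11, -1], [-1, 5]].
trace = 16.
det = 54.
disc = trace^2 - 4*det = 256 - 4*54 = 40.
sqrt(40) ≈ 6.324555.
lam_min = (16 - sqrt(40))/2 ≈ (16 - 6.324555)/2 = 4.8377225 ≈ 4.8377.

4.8377


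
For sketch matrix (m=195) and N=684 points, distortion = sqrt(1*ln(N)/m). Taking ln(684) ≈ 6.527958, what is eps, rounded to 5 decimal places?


ln(684) ≈ 6.527958.
1*ln(N)/m ≈ 1*6.527958/195 ≈ 0.03347671.
eps = sqrt(0.03347671) ≈ 0.1829664 ≈ 0.18297.

0.18297


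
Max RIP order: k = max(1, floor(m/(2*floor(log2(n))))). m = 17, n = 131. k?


floor(log2(131)) = 7.
2*7 = 14.
m/(2*floor(log2(n))) = 17/14 ≈ 1.2143.
floor = 1.
k = max(1, 1) = 1.

1


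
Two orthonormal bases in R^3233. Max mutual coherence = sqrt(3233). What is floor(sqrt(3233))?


56^2 = 3136 <= 3233 < 3249 = 57^2, so 56 <= sqrt(3233) < 57.
floor(sqrt(3233)) = 56.

56


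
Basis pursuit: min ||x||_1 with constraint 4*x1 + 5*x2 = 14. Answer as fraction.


Axis intercepts:
  x1 = 7/2, x2 = 0: L1 = 7/2
  x1 = 0, x2 = 14/5: L1 = 14/5
x* = (0, 14/5)
||x*||_1 = 14/5.

14/5


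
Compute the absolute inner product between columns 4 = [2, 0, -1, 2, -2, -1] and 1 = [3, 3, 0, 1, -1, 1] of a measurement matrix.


Inner product: 2*3 + 0*3 + -1*0 + 2*1 + -2*-1 + -1*1
Products: [6, 0, 0, 2, 2, -1]
Sum = 9.
|dot| = 9.

9


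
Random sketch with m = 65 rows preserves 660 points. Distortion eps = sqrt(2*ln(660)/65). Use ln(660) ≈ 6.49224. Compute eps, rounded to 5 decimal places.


ln(660) ≈ 6.49224.
2*ln(N)/m ≈ 2*6.49224/65 ≈ 0.19976123.
eps = sqrt(0.19976123) ≈ 0.4469466 ≈ 0.44695.

0.44695


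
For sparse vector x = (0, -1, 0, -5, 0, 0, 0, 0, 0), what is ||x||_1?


Non-zero entries: [(1, -1), (3, -5)]
Absolute values: [1, 5]
||x||_1 = sum = 6.

6


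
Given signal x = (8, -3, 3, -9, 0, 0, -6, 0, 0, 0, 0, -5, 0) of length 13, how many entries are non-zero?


Non-zero positions: [0, 1, 2, 3, 6, 11].
Sparsity = 6.

6


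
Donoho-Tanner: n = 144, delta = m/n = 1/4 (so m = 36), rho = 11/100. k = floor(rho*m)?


m = 1/4*144 = 36.
rho = 11/100.
rho*m = 11/100*36 = 3.96.
k = floor(3.96) = 3.

3
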